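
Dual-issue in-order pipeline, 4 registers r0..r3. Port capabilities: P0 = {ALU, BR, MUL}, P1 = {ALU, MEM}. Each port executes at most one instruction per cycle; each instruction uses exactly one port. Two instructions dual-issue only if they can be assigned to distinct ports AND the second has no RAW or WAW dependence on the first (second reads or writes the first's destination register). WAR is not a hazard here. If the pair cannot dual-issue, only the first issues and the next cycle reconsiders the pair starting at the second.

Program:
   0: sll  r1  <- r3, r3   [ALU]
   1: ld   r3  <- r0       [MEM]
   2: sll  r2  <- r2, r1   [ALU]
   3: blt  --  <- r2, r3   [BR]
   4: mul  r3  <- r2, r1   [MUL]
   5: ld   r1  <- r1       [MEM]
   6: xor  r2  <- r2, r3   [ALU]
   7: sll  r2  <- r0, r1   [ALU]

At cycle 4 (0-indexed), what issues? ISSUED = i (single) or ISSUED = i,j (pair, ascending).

ISSUED = 6

0. sll.ALU;ld.MEM @i0,i1  | dual
1. sll.ALU @i2  | RAW r2
2. blt.BR @i3  | no-port BR/MUL
3. mul.MUL;ld.MEM @i4,i5  | dual
4. xor.ALU @i6  | WAW r2
5. sll.ALU @i7  | tail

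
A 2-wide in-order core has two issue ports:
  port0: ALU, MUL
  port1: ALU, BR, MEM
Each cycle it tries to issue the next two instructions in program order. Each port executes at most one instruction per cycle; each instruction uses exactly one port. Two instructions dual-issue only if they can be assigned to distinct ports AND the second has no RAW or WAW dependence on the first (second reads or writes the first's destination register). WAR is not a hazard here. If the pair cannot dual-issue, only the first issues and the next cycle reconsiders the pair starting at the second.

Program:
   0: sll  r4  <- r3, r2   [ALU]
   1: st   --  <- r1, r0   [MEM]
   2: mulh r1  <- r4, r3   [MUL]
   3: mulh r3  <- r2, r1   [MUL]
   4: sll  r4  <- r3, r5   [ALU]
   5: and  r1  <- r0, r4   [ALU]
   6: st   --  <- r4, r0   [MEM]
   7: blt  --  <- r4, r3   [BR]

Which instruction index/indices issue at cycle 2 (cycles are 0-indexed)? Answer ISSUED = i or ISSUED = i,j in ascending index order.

[0] i0/i1  sll.ALU+st.MEM  -- pair
[1] i2  mulh.MUL  -- no-port MUL/MUL
[2] i3  mulh.MUL  -- RAW r3
[3] i4  sll.ALU  -- RAW r4
[4] i5/i6  and.ALU+st.MEM  -- pair
[5] i7  blt.BR  -- tail

ISSUED = 3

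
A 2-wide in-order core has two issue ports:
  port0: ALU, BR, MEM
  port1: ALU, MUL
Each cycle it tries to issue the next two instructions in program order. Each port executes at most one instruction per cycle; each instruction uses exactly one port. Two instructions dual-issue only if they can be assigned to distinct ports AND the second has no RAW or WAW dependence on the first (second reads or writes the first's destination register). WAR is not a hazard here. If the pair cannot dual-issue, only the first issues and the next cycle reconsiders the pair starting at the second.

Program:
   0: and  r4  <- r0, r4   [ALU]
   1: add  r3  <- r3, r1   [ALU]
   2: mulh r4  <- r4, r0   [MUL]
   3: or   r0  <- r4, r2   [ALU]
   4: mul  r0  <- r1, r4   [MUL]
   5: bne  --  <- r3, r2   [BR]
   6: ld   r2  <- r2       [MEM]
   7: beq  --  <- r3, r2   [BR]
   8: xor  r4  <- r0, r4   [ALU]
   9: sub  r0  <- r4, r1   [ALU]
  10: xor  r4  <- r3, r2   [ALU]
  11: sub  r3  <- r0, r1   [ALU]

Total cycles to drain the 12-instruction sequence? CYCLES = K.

c0: i0&i1 and.ALU add.ALU  pair
c1: i2 mulh.MUL  RAW r4
c2: i3 or.ALU  WAW r0
c3: i4&i5 mul.MUL bne.BR  pair
c4: i6 ld.MEM  no-port MEM/BR
c5: i7&i8 beq.BR xor.ALU  pair
c6: i9&i10 sub.ALU xor.ALU  pair
c7: i11 sub.ALU  tail

CYCLES = 8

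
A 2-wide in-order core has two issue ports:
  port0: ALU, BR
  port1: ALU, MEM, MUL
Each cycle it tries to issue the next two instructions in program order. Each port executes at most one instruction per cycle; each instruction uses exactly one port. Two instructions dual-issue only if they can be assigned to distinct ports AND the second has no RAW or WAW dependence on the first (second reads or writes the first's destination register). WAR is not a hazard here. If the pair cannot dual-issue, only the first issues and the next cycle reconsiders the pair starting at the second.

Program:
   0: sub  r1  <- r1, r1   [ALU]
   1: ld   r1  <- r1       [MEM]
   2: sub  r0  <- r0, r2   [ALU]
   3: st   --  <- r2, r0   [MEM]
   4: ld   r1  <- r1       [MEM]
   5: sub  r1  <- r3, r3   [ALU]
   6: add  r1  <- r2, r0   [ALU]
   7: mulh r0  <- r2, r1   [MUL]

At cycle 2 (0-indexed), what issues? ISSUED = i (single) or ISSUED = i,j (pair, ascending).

0. sub @i0  | RAW+WAW r1
1. ld;sub @i1/i2  | 2-wide
2. st @i3  | no-port MEM/MEM
3. ld @i4  | WAW r1
4. sub @i5  | WAW r1
5. add @i6  | RAW r1
6. mulh @i7  | tail

ISSUED = 3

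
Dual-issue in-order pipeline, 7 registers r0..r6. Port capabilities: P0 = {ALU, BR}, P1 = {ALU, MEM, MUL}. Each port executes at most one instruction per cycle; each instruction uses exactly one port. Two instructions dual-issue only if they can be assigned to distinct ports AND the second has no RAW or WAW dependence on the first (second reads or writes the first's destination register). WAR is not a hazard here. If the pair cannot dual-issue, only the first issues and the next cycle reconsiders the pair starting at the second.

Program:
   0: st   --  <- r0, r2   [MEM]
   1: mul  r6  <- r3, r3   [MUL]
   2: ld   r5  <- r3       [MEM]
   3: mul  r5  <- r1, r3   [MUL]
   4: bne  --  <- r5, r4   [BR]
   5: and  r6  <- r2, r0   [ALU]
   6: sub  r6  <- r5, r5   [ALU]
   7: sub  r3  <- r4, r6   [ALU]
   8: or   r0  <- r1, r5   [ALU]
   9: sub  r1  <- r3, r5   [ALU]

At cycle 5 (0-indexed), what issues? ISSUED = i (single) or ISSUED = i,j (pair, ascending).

  cy0 -> i0 (st.MEM) no-port MEM/MUL
  cy1 -> i1 (mul.MUL) no-port MUL/MEM
  cy2 -> i2 (ld.MEM) no-port MEM/MUL
  cy3 -> i3 (mul.MUL) RAW r5
  cy4 -> i4+i5 (bne.BR/and.ALU) pair
  cy5 -> i6 (sub.ALU) RAW r6
  cy6 -> i7+i8 (sub.ALU/or.ALU) pair
  cy7 -> i9 (sub.ALU) tail

ISSUED = 6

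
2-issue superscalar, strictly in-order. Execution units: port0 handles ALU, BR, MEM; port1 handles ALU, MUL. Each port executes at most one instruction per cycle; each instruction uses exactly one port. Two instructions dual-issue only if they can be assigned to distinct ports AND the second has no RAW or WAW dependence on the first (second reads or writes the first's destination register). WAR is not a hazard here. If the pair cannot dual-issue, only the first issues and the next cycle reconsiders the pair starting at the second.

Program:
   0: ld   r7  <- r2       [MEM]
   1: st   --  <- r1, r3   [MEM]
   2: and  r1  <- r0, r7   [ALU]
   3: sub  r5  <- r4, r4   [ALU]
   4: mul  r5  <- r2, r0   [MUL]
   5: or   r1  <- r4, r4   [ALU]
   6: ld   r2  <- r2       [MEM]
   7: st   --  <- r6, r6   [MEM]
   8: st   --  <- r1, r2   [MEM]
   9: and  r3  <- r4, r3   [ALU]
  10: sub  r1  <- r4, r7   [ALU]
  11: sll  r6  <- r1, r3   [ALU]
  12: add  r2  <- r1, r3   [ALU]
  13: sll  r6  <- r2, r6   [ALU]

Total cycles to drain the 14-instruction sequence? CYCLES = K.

CYCLES = 10

t=0 i0:ld ; no-port MEM/MEM
t=1 i1,i2:st and ; dual
t=2 i3:sub ; WAW r5
t=3 i4,i5:mul or ; dual
t=4 i6:ld ; no-port MEM/MEM
t=5 i7:st ; no-port MEM/MEM
t=6 i8,i9:st and ; dual
t=7 i10:sub ; RAW r1
t=8 i11,i12:sll add ; dual
t=9 i13:sll ; tail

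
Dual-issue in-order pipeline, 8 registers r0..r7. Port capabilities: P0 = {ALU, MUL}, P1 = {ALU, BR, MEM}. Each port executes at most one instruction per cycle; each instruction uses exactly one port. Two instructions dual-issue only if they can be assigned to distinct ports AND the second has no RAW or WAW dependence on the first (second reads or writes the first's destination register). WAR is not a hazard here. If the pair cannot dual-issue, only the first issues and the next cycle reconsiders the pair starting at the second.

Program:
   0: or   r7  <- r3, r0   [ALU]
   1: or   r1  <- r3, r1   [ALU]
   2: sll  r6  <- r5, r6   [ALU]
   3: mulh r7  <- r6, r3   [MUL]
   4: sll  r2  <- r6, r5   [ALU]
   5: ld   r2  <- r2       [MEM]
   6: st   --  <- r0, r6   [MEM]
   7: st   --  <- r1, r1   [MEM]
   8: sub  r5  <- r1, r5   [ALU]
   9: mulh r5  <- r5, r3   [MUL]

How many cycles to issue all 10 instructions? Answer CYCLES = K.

CYCLES = 7

c0: i0,i1 or or  pair
c1: i2 sll  RAW r6
c2: i3,i4 mulh sll  pair
c3: i5 ld  no-port MEM/MEM
c4: i6 st  no-port MEM/MEM
c5: i7,i8 st sub  pair
c6: i9 mulh  tail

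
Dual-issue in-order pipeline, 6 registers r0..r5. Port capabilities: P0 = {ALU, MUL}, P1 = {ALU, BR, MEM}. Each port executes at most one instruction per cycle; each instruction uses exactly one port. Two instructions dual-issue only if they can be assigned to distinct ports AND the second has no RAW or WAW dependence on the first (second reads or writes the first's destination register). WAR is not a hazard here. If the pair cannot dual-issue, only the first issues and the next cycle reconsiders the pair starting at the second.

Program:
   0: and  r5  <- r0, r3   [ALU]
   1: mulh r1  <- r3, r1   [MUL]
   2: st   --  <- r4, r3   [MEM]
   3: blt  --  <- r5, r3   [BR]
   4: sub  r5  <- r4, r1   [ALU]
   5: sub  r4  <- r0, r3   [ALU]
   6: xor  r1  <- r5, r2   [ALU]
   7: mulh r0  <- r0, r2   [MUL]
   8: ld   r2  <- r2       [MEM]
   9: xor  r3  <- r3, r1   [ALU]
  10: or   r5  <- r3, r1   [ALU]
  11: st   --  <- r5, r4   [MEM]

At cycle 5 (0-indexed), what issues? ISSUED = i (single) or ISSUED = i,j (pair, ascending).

ISSUED = 9

0. and mulh @i0&i1  | 2-wide
1. st @i2  | no-port MEM/BR
2. blt sub @i3&i4  | 2-wide
3. sub xor @i5&i6  | 2-wide
4. mulh ld @i7&i8  | 2-wide
5. xor @i9  | RAW r3
6. or @i10  | RAW r5
7. st @i11  | tail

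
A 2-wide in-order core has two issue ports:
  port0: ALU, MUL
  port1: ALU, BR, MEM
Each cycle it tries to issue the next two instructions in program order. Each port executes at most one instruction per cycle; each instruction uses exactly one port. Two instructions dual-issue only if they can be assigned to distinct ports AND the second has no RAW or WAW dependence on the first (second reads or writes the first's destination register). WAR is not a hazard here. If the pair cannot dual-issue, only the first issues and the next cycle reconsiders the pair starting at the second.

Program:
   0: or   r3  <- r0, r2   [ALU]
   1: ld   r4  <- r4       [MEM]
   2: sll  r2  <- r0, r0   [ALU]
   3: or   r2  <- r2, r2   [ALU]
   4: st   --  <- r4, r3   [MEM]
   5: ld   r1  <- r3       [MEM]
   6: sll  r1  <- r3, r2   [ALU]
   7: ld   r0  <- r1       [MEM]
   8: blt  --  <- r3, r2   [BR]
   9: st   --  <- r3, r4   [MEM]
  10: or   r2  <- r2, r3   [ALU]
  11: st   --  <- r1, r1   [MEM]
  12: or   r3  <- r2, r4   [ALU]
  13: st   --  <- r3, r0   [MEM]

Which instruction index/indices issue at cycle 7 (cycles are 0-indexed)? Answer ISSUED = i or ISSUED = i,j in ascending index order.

t=0 i0+i1:or.ALU/ld.MEM ; pair
t=1 i2:sll.ALU ; RAW+WAW r2
t=2 i3+i4:or.ALU/st.MEM ; pair
t=3 i5:ld.MEM ; WAW r1
t=4 i6:sll.ALU ; RAW r1
t=5 i7:ld.MEM ; no-port MEM/BR
t=6 i8:blt.BR ; no-port BR/MEM
t=7 i9+i10:st.MEM/or.ALU ; pair
t=8 i11+i12:st.MEM/or.ALU ; pair
t=9 i13:st.MEM ; tail

ISSUED = 9,10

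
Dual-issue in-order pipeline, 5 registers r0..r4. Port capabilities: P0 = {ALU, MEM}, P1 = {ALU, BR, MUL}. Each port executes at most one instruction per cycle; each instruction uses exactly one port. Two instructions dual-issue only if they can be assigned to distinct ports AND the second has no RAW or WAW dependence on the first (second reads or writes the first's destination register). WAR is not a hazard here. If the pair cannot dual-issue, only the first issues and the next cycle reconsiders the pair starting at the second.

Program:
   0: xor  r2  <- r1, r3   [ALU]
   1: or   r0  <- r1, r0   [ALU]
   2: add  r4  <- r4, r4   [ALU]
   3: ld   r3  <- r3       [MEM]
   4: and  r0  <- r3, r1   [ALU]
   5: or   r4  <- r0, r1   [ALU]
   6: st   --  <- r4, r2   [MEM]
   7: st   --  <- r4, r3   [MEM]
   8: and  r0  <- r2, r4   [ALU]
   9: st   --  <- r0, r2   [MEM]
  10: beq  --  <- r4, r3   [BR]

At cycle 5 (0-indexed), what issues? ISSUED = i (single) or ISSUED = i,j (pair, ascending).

ISSUED = 7,8

#0 head=0: xor.ALU+or.ALU i0,i1 dual
#1 head=2: add.ALU+ld.MEM i2,i3 dual
#2 head=4: and.ALU i4 RAW r0
#3 head=5: or.ALU i5 RAW r4
#4 head=6: st.MEM i6 no-port MEM/MEM
#5 head=7: st.MEM+and.ALU i7,i8 dual
#6 head=9: st.MEM+beq.BR i9,i10 dual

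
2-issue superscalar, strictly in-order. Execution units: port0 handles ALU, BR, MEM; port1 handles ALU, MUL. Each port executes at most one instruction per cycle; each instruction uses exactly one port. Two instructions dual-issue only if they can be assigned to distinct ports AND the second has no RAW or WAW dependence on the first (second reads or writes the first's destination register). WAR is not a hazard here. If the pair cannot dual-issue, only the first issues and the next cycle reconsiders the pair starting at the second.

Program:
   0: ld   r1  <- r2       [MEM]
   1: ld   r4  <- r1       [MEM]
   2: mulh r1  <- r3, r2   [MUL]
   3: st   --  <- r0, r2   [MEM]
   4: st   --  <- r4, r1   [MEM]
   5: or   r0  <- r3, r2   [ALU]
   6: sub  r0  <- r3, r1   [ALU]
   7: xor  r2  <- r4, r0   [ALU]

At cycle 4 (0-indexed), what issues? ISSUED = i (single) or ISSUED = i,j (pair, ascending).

ISSUED = 6

t=0 i0:ld ; no-port MEM/MEM
t=1 i1+i2:ld mulh ; pair
t=2 i3:st ; no-port MEM/MEM
t=3 i4+i5:st or ; pair
t=4 i6:sub ; RAW r0
t=5 i7:xor ; tail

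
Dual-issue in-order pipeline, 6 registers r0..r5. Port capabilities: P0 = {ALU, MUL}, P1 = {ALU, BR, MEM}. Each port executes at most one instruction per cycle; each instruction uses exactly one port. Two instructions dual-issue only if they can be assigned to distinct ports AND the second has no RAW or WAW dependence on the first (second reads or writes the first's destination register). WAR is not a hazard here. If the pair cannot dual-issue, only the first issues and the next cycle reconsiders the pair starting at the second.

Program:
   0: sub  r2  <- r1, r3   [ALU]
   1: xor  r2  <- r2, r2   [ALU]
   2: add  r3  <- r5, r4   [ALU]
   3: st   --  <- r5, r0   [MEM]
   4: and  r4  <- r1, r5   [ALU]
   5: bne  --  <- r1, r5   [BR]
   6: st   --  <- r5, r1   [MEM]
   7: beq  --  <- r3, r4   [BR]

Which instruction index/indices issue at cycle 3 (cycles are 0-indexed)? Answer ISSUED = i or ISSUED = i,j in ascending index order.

[0] i0  sub.ALU  -- RAW+WAW r2
[1] i1+i2  xor.ALU;add.ALU  -- 2-wide
[2] i3+i4  st.MEM;and.ALU  -- 2-wide
[3] i5  bne.BR  -- no-port BR/MEM
[4] i6  st.MEM  -- no-port MEM/BR
[5] i7  beq.BR  -- tail

ISSUED = 5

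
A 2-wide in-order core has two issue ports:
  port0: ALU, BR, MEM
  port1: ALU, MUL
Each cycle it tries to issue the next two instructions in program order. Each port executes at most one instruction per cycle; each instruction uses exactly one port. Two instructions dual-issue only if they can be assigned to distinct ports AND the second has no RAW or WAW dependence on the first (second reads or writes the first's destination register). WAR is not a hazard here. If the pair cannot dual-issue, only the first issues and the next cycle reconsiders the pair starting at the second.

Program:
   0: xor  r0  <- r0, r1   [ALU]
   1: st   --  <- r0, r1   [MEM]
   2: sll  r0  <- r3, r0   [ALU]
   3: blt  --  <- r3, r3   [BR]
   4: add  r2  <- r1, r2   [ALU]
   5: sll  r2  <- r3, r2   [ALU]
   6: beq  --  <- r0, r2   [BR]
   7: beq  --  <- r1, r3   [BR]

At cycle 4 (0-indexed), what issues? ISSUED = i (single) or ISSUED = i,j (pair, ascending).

ISSUED = 6

#0 head=0: xor.ALU i0 RAW r0
#1 head=1: st.MEM/sll.ALU i1/i2 2-wide
#2 head=3: blt.BR/add.ALU i3/i4 2-wide
#3 head=5: sll.ALU i5 RAW r2
#4 head=6: beq.BR i6 no-port BR/BR
#5 head=7: beq.BR i7 tail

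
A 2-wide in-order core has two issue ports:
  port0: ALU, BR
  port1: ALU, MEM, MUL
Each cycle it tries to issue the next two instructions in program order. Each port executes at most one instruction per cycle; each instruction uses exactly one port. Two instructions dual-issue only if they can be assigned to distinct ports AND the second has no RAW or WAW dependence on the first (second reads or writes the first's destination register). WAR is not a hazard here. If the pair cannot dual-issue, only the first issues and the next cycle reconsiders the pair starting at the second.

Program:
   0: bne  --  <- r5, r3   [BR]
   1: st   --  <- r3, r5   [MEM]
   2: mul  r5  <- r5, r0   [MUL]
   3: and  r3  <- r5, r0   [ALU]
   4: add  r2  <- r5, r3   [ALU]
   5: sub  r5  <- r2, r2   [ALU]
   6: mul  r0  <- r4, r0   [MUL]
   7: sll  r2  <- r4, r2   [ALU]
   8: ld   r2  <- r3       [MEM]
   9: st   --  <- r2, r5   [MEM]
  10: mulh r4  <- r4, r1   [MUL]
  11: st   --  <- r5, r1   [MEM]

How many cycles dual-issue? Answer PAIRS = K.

PAIRS = 2

[0] i0,i1  bne.BR/st.MEM  -- dual
[1] i2  mul.MUL  -- RAW r5
[2] i3  and.ALU  -- RAW r3
[3] i4  add.ALU  -- RAW r2
[4] i5,i6  sub.ALU/mul.MUL  -- dual
[5] i7  sll.ALU  -- WAW r2
[6] i8  ld.MEM  -- no-port MEM/MEM
[7] i9  st.MEM  -- no-port MEM/MUL
[8] i10  mulh.MUL  -- no-port MUL/MEM
[9] i11  st.MEM  -- tail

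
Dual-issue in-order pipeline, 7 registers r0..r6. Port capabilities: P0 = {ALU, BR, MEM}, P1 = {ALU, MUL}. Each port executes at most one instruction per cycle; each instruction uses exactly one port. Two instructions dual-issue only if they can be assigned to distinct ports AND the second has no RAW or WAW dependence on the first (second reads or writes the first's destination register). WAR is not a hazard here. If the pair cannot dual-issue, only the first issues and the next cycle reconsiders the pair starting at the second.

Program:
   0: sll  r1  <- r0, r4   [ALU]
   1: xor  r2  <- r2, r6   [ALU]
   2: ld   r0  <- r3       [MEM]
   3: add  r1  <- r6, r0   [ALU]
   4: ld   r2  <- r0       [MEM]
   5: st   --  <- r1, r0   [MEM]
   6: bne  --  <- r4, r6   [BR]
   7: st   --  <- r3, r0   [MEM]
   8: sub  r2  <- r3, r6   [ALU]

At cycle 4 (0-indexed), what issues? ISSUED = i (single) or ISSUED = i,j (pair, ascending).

ISSUED = 6

[0] i0,i1  sll.ALU+xor.ALU  -- dual
[1] i2  ld.MEM  -- RAW r0
[2] i3,i4  add.ALU+ld.MEM  -- dual
[3] i5  st.MEM  -- no-port MEM/BR
[4] i6  bne.BR  -- no-port BR/MEM
[5] i7,i8  st.MEM+sub.ALU  -- dual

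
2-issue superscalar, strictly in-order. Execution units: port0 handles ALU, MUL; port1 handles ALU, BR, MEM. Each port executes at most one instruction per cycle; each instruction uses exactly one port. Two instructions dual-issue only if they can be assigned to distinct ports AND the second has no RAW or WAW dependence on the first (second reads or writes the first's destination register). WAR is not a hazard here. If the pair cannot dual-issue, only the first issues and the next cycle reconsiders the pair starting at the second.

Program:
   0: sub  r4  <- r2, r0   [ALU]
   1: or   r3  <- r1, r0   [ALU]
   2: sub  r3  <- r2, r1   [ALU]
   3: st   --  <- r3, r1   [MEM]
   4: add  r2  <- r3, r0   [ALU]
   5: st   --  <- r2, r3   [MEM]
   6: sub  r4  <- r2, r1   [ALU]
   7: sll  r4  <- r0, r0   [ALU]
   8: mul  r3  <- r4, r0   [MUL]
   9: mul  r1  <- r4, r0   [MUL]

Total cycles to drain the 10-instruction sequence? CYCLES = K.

c0: i0/i1 sub+or  2-wide
c1: i2 sub  RAW r3
c2: i3/i4 st+add  2-wide
c3: i5/i6 st+sub  2-wide
c4: i7 sll  RAW r4
c5: i8 mul  no-port MUL/MUL
c6: i9 mul  tail

CYCLES = 7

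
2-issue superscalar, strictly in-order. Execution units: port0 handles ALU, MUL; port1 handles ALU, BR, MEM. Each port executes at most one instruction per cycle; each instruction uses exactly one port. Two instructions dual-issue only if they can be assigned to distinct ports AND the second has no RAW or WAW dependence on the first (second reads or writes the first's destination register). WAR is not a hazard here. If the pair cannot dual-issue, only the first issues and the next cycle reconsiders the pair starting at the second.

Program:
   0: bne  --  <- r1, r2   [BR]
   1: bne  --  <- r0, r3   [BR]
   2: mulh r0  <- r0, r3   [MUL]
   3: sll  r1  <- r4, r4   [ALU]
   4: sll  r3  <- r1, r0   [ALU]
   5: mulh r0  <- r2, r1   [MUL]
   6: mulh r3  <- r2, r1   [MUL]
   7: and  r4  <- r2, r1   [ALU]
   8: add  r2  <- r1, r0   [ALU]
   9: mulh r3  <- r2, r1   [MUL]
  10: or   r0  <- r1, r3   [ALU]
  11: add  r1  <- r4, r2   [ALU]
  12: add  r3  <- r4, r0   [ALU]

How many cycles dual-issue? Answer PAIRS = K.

#0 head=0: bne.BR i0 no-port BR/BR
#1 head=1: bne.BR/mulh.MUL i1,i2 dual
#2 head=3: sll.ALU i3 RAW r1
#3 head=4: sll.ALU/mulh.MUL i4,i5 dual
#4 head=6: mulh.MUL/and.ALU i6,i7 dual
#5 head=8: add.ALU i8 RAW r2
#6 head=9: mulh.MUL i9 RAW r3
#7 head=10: or.ALU/add.ALU i10,i11 dual
#8 head=12: add.ALU i12 tail

PAIRS = 4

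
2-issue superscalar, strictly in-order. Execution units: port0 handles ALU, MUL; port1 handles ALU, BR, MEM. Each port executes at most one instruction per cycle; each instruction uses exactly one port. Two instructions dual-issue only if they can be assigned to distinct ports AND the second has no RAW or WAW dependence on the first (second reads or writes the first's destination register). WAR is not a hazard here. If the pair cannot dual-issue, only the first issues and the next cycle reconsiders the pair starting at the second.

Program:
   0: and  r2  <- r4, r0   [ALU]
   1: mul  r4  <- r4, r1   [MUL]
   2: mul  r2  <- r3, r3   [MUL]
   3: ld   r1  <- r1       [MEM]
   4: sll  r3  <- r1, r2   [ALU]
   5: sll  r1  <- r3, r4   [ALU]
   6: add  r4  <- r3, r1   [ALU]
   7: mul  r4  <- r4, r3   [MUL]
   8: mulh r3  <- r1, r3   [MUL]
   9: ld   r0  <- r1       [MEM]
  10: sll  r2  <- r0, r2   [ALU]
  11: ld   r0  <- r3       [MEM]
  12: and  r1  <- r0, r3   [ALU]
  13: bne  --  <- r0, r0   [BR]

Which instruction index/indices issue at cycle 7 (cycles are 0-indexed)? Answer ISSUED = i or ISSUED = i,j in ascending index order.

ISSUED = 10,11

[0] i0/i1  and+mul  -- dual
[1] i2/i3  mul+ld  -- dual
[2] i4  sll  -- RAW r3
[3] i5  sll  -- RAW r1
[4] i6  add  -- RAW+WAW r4
[5] i7  mul  -- no-port MUL/MUL
[6] i8/i9  mulh+ld  -- dual
[7] i10/i11  sll+ld  -- dual
[8] i12/i13  and+bne  -- dual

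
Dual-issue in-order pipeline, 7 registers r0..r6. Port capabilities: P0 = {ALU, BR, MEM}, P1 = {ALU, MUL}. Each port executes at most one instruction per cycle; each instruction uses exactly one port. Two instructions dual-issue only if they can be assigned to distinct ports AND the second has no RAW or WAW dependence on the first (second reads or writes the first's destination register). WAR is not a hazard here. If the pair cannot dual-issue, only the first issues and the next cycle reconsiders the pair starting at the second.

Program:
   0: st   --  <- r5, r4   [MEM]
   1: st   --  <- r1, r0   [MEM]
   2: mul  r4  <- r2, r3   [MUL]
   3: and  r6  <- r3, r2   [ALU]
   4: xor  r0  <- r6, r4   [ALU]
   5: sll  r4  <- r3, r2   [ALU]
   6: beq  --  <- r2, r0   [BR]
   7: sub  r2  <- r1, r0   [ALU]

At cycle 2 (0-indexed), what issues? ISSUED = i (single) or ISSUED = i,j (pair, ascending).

0. st.MEM @i0  | no-port MEM/MEM
1. st.MEM mul.MUL @i1+i2  | 2-wide
2. and.ALU @i3  | RAW r6
3. xor.ALU sll.ALU @i4+i5  | 2-wide
4. beq.BR sub.ALU @i6+i7  | 2-wide

ISSUED = 3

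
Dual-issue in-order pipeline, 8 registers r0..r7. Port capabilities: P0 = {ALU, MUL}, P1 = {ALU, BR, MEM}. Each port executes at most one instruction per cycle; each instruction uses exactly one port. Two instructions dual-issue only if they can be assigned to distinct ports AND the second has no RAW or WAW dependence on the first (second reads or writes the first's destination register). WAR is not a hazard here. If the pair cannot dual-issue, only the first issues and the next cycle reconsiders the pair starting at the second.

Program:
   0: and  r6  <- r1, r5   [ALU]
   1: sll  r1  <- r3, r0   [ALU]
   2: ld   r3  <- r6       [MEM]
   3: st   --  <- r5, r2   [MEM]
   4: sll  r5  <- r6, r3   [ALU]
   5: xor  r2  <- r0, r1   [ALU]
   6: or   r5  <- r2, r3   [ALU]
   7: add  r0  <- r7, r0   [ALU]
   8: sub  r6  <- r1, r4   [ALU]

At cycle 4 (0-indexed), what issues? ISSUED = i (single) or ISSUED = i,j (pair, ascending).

ISSUED = 6,7

0. and.ALU+sll.ALU @i0&i1  | 2-wide
1. ld.MEM @i2  | no-port MEM/MEM
2. st.MEM+sll.ALU @i3&i4  | 2-wide
3. xor.ALU @i5  | RAW r2
4. or.ALU+add.ALU @i6&i7  | 2-wide
5. sub.ALU @i8  | tail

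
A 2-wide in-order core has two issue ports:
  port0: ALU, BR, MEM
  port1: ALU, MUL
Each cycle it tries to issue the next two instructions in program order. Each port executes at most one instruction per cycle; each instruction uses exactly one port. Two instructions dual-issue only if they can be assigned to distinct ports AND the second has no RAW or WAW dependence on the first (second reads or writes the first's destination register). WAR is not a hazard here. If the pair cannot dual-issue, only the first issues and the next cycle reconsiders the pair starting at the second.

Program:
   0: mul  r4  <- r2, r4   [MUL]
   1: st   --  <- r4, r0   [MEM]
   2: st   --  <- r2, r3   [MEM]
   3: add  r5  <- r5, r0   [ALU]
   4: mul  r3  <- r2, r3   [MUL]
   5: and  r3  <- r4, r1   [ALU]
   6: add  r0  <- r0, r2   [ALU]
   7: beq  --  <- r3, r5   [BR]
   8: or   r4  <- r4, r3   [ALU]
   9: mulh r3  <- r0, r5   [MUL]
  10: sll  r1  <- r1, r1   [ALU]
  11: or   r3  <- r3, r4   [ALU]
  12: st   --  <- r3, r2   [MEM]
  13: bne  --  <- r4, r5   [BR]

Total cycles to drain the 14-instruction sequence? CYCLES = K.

CYCLES = 10

0. mul.MUL @i0  | RAW r4
1. st.MEM @i1  | no-port MEM/MEM
2. st.MEM;add.ALU @i2,i3  | dual
3. mul.MUL @i4  | WAW r3
4. and.ALU;add.ALU @i5,i6  | dual
5. beq.BR;or.ALU @i7,i8  | dual
6. mulh.MUL;sll.ALU @i9,i10  | dual
7. or.ALU @i11  | RAW r3
8. st.MEM @i12  | no-port MEM/BR
9. bne.BR @i13  | tail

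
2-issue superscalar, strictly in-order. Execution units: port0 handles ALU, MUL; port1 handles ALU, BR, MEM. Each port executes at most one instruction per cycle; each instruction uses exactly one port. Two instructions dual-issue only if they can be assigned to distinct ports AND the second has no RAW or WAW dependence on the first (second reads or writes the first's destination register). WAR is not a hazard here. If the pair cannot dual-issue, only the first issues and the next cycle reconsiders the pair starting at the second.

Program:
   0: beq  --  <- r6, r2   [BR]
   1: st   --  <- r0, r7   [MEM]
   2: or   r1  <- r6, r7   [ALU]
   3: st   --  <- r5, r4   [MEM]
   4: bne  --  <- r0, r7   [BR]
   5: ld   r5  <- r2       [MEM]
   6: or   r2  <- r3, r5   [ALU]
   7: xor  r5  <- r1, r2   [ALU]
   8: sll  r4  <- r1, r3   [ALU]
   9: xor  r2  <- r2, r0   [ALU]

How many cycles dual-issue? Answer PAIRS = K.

[0] i0  beq  -- no-port BR/MEM
[1] i1/i2  st+or  -- pair
[2] i3  st  -- no-port MEM/BR
[3] i4  bne  -- no-port BR/MEM
[4] i5  ld  -- RAW r5
[5] i6  or  -- RAW r2
[6] i7/i8  xor+sll  -- pair
[7] i9  xor  -- tail

PAIRS = 2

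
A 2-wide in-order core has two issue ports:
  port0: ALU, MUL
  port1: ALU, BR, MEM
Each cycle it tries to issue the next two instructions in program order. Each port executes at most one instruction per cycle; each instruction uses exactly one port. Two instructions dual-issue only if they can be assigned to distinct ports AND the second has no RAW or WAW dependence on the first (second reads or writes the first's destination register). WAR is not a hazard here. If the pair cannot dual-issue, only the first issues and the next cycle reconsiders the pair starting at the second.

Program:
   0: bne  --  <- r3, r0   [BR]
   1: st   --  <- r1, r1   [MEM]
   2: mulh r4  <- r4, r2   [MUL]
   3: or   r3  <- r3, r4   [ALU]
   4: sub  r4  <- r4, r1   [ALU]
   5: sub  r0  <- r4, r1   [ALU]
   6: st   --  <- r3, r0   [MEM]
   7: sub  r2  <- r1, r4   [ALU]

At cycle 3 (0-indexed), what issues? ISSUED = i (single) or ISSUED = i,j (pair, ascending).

c0: i0 bne.BR  no-port BR/MEM
c1: i1/i2 st.MEM+mulh.MUL  dual
c2: i3/i4 or.ALU+sub.ALU  dual
c3: i5 sub.ALU  RAW r0
c4: i6/i7 st.MEM+sub.ALU  dual

ISSUED = 5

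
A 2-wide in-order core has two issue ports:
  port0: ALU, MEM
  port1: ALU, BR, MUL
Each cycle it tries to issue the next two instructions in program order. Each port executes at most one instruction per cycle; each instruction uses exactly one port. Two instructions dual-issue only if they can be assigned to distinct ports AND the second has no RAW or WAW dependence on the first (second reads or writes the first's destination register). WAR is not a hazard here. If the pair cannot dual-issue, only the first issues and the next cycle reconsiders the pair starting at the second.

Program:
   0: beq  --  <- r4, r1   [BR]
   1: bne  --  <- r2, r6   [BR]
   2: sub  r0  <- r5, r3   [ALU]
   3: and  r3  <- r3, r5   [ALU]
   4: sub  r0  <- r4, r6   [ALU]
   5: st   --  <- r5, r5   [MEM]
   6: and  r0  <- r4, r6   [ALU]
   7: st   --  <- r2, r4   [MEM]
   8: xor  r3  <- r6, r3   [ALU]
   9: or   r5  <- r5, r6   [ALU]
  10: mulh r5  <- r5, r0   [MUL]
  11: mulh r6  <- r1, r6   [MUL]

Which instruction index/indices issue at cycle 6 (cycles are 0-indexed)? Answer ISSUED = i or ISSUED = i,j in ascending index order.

ISSUED = 10

t=0 i0:beq ; no-port BR/BR
t=1 i1,i2:bne/sub ; dual
t=2 i3,i4:and/sub ; dual
t=3 i5,i6:st/and ; dual
t=4 i7,i8:st/xor ; dual
t=5 i9:or ; RAW+WAW r5
t=6 i10:mulh ; no-port MUL/MUL
t=7 i11:mulh ; tail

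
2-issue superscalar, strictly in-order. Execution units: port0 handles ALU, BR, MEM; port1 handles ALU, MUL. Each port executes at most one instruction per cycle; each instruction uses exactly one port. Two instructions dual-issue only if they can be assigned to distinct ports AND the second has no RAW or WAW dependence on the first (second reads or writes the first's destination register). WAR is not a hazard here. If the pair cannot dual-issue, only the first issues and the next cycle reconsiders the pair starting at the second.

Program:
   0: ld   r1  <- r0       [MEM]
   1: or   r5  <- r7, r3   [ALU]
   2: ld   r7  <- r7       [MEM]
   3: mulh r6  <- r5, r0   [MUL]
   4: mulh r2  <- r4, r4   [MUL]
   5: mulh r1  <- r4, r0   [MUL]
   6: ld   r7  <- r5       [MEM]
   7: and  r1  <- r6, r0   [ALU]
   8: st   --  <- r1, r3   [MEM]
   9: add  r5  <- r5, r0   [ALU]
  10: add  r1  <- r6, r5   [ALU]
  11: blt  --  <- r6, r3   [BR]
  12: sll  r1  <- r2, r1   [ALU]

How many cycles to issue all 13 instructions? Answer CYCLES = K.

CYCLES = 8

[0] i0&i1  ld.MEM or.ALU  -- 2-wide
[1] i2&i3  ld.MEM mulh.MUL  -- 2-wide
[2] i4  mulh.MUL  -- no-port MUL/MUL
[3] i5&i6  mulh.MUL ld.MEM  -- 2-wide
[4] i7  and.ALU  -- RAW r1
[5] i8&i9  st.MEM add.ALU  -- 2-wide
[6] i10&i11  add.ALU blt.BR  -- 2-wide
[7] i12  sll.ALU  -- tail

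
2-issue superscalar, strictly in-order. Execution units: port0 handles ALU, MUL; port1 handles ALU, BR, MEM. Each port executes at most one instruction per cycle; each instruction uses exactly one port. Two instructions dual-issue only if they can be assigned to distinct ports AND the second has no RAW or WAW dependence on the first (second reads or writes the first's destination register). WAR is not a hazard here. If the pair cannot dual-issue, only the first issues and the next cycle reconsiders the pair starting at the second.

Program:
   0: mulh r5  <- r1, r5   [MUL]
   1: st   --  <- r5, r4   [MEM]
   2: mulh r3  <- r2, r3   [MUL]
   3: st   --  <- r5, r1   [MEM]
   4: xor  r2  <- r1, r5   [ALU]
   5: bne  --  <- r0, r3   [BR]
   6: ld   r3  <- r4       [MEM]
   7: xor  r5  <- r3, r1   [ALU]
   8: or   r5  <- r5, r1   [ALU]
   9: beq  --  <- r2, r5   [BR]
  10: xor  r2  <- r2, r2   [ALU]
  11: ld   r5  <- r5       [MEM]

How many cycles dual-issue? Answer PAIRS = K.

#0 head=0: mulh.MUL i0 RAW r5
#1 head=1: st.MEM;mulh.MUL i1,i2 pair
#2 head=3: st.MEM;xor.ALU i3,i4 pair
#3 head=5: bne.BR i5 no-port BR/MEM
#4 head=6: ld.MEM i6 RAW r3
#5 head=7: xor.ALU i7 RAW+WAW r5
#6 head=8: or.ALU i8 RAW r5
#7 head=9: beq.BR;xor.ALU i9,i10 pair
#8 head=11: ld.MEM i11 tail

PAIRS = 3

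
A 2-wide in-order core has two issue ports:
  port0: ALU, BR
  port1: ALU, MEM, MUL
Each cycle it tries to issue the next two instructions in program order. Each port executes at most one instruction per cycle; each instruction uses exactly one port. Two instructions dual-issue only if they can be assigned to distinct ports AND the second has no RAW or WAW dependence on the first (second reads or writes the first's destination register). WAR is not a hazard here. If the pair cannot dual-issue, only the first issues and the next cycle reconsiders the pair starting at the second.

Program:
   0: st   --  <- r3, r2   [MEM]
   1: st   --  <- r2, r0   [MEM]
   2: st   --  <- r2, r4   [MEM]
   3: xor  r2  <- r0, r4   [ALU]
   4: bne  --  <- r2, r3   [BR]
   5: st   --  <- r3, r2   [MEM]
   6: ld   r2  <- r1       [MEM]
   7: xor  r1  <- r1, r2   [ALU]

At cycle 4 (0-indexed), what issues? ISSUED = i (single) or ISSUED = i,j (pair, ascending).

ISSUED = 6

t=0 i0:st.MEM ; no-port MEM/MEM
t=1 i1:st.MEM ; no-port MEM/MEM
t=2 i2&i3:st.MEM xor.ALU ; 2-wide
t=3 i4&i5:bne.BR st.MEM ; 2-wide
t=4 i6:ld.MEM ; RAW r2
t=5 i7:xor.ALU ; tail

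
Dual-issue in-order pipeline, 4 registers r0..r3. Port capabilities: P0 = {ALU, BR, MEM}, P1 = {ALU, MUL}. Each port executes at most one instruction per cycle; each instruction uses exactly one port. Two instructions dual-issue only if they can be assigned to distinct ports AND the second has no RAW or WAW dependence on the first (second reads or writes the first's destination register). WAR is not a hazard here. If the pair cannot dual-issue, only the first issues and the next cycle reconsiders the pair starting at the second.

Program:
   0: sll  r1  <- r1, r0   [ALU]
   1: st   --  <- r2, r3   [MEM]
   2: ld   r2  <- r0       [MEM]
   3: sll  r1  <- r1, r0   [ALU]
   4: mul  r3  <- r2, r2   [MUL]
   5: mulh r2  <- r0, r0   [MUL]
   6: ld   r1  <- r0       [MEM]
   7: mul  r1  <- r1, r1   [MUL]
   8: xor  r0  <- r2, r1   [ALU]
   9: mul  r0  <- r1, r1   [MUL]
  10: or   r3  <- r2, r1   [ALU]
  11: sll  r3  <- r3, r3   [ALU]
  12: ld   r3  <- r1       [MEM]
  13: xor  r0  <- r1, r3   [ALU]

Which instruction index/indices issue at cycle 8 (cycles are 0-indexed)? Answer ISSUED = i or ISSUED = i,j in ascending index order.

c0: i0/i1 sll.ALU+st.MEM  2-wide
c1: i2/i3 ld.MEM+sll.ALU  2-wide
c2: i4 mul.MUL  no-port MUL/MUL
c3: i5/i6 mulh.MUL+ld.MEM  2-wide
c4: i7 mul.MUL  RAW r1
c5: i8 xor.ALU  WAW r0
c6: i9/i10 mul.MUL+or.ALU  2-wide
c7: i11 sll.ALU  WAW r3
c8: i12 ld.MEM  RAW r3
c9: i13 xor.ALU  tail

ISSUED = 12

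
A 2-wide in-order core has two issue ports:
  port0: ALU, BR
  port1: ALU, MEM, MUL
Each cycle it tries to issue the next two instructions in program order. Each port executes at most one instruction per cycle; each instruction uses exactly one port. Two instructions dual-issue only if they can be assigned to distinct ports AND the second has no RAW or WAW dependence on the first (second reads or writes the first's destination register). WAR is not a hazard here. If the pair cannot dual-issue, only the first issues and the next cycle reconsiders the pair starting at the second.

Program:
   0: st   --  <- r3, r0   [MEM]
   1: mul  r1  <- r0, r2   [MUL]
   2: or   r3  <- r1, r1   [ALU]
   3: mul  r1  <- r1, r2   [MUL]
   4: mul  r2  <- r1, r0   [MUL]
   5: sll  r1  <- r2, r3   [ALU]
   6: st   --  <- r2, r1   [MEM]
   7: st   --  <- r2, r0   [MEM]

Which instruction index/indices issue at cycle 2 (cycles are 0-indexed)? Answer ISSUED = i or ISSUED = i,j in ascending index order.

ISSUED = 2,3

#0 head=0: st.MEM i0 no-port MEM/MUL
#1 head=1: mul.MUL i1 RAW r1
#2 head=2: or.ALU mul.MUL i2/i3 pair
#3 head=4: mul.MUL i4 RAW r2
#4 head=5: sll.ALU i5 RAW r1
#5 head=6: st.MEM i6 no-port MEM/MEM
#6 head=7: st.MEM i7 tail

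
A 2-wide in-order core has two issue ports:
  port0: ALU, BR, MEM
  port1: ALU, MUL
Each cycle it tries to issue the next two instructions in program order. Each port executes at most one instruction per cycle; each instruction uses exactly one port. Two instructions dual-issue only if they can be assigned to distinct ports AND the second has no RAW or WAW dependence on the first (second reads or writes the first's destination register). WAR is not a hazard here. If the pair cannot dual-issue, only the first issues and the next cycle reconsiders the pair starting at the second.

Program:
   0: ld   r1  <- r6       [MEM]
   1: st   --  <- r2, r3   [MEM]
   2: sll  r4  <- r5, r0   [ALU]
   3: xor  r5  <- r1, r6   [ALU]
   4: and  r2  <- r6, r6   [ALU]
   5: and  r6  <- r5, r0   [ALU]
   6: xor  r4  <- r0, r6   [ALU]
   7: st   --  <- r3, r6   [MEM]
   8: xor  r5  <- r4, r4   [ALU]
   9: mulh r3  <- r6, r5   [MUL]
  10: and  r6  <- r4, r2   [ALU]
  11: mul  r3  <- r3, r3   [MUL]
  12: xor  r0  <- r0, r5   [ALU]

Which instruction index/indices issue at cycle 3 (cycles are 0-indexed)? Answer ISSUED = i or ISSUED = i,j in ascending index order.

ISSUED = 5

#0 head=0: ld i0 no-port MEM/MEM
#1 head=1: st+sll i1+i2 dual
#2 head=3: xor+and i3+i4 dual
#3 head=5: and i5 RAW r6
#4 head=6: xor+st i6+i7 dual
#5 head=8: xor i8 RAW r5
#6 head=9: mulh+and i9+i10 dual
#7 head=11: mul+xor i11+i12 dual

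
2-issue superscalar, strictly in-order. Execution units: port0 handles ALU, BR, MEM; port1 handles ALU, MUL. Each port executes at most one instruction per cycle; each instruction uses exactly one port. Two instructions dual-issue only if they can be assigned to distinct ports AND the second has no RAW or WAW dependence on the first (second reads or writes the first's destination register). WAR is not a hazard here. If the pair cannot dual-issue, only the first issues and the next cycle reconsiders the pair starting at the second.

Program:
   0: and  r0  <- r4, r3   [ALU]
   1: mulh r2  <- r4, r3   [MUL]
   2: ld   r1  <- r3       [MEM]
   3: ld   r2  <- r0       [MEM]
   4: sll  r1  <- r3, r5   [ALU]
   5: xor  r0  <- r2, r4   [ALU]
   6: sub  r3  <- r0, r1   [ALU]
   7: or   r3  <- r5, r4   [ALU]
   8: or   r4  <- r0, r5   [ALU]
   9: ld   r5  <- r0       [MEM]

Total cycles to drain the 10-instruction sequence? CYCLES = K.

CYCLES = 7

0. and.ALU mulh.MUL @i0,i1  | pair
1. ld.MEM @i2  | no-port MEM/MEM
2. ld.MEM sll.ALU @i3,i4  | pair
3. xor.ALU @i5  | RAW r0
4. sub.ALU @i6  | WAW r3
5. or.ALU or.ALU @i7,i8  | pair
6. ld.MEM @i9  | tail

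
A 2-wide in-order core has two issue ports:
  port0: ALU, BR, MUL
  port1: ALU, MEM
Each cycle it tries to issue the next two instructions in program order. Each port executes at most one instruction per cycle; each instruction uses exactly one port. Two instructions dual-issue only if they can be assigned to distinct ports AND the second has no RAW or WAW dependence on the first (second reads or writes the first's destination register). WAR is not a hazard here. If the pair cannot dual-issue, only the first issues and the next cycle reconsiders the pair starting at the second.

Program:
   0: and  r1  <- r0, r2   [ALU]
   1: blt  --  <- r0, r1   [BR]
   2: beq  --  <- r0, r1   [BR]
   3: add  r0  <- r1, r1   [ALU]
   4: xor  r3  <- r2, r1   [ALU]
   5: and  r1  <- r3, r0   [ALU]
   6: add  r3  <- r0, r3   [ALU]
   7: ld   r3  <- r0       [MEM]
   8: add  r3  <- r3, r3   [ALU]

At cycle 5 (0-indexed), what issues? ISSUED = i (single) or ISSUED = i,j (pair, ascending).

t=0 i0:and.ALU ; RAW r1
t=1 i1:blt.BR ; no-port BR/BR
t=2 i2&i3:beq.BR+add.ALU ; dual
t=3 i4:xor.ALU ; RAW r3
t=4 i5&i6:and.ALU+add.ALU ; dual
t=5 i7:ld.MEM ; RAW+WAW r3
t=6 i8:add.ALU ; tail

ISSUED = 7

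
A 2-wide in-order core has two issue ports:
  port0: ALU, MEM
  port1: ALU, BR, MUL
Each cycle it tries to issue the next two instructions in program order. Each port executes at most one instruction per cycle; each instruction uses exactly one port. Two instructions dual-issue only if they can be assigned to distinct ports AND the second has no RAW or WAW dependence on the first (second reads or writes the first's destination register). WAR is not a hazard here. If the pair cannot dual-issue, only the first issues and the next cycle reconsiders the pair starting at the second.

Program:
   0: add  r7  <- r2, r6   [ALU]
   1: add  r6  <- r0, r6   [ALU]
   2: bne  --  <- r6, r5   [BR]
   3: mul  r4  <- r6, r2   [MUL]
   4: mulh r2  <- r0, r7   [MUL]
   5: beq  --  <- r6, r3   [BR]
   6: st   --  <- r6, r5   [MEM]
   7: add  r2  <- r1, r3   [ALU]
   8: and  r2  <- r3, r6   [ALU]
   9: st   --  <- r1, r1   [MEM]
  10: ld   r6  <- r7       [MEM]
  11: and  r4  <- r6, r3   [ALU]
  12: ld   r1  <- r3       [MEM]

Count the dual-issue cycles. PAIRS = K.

PAIRS = 4

c0: i0+i1 add.ALU;add.ALU  2-wide
c1: i2 bne.BR  no-port BR/MUL
c2: i3 mul.MUL  no-port MUL/MUL
c3: i4 mulh.MUL  no-port MUL/BR
c4: i5+i6 beq.BR;st.MEM  2-wide
c5: i7 add.ALU  WAW r2
c6: i8+i9 and.ALU;st.MEM  2-wide
c7: i10 ld.MEM  RAW r6
c8: i11+i12 and.ALU;ld.MEM  2-wide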